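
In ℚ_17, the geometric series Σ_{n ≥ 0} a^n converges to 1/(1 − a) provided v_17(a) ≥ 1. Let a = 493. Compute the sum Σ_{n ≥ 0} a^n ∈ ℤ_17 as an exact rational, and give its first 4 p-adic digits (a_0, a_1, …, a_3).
Σ a^n = 1/(1 − a) = -1/492;  first 4 digits = (1, 12, 9, 9)

v_17(a) = 1 ≥ 1, so the series converges in ℤ_17 to 1/(1 − a) = 1/(1 − 493) = -1/492. Expand this rational in ℤ_17: compute digits iteratively via d_i = x_i mod 17, x_{i+1} = (x_i − d_i)/17. The first 4 digits are (1, 12, 9, 9).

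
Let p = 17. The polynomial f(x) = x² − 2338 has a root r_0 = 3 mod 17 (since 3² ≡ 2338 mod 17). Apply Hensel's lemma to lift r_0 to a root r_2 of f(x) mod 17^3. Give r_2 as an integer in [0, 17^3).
r_2 = 3233 (mod 4913)

Hensel's recurrence: r_{i+1} = r_i − f(r_i)·(f′(r_i))^{-1} mod 17^{i+2}, with f′(x) = 2x. Iterate:
  r_0 = 3 (mod 17)
  r_1 = 54 (mod 289)
  r_2 = 3233 (mod 4913)
Final: r_2 = 3233, and one checks f(r_2) ≡ 0 mod 17^3.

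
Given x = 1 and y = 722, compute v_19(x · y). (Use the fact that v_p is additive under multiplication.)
v_19(722) = 2

v_p(x) = 0 (factor: 1 = 19^0 · 1); v_p(y) = 2 (factor: 722 = 19^2 · 2). Additivity: v_p(xy) = v_p(x) + v_p(y) = 0 + 2 = 2. (Direct check: xy = 722 = 19^2 · (2).)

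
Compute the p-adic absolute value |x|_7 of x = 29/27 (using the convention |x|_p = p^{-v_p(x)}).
|29/27|_7 = 1

Step 1 — compute v_7(x) by factoring powers of 7 out of the numerator and denominator: v_7(29/27) = 0. Step 2 — apply |x|_p = p^{-v_p(x)} = 7^{0} = 1.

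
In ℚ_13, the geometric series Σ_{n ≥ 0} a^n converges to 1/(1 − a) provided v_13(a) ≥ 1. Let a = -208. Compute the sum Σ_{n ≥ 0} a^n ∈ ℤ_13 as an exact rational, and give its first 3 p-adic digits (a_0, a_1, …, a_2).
Σ a^n = 1/(1 − a) = 1/209;  first 3 digits = (1, 10, 7)

v_13(a) = 1 ≥ 1, so the series converges in ℤ_13 to 1/(1 − a) = 1/(1 − (-208)) = 1/209. Expand this rational in ℤ_13: compute digits iteratively via d_i = x_i mod 13, x_{i+1} = (x_i − d_i)/13. The first 3 digits are (1, 10, 7).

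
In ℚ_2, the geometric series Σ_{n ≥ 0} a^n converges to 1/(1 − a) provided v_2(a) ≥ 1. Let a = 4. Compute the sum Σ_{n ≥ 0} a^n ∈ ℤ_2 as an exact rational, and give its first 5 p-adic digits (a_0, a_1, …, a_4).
Σ a^n = 1/(1 − a) = -1/3;  first 5 digits = (1, 0, 1, 0, 1)

v_2(a) = 2 ≥ 1, so the series converges in ℤ_2 to 1/(1 − a) = 1/(1 − 4) = -1/3. Expand this rational in ℤ_2: compute digits iteratively via d_i = x_i mod 2, x_{i+1} = (x_i − d_i)/2. The first 5 digits are (1, 0, 1, 0, 1).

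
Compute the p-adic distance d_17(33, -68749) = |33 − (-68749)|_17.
d_17(33, -68749) = 1/4913

Step 1 — x − y = 33 − (-68749) = 68782. Step 2 — v_17(68782) = 3 (factor: 68782 = (17^3 · 14); the sign does not affect v_p). Step 3 — |x − y|_17 = 17^{-3} = 1/4913.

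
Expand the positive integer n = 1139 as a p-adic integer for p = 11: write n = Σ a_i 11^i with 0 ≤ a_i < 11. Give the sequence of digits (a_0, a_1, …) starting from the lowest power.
(a_0, a_1, …) = (6, 4, 9)

Repeated division by 11 gives the digits low-to-high: 1139 = 6 + 4·11^1 + 9·11^2. Digit sequence: (6, 4, 9).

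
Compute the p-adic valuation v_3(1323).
v_3(1323) = 3

v_3(n) is the largest exponent k such that 3^k divides n. Factor out: 1323 = 3^3 · 49. (Sign doesn't affect v_p.) So v_3(1323) = 3.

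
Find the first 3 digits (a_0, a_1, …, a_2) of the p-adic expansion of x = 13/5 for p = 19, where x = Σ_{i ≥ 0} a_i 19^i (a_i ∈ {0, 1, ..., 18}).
(a_0, …, a_2) = (14, 7, 11)

v_19(13/5) = 0 (numerator and denominator both coprime to 19), so x ∈ ℤ_19^×. Compute digits iteratively via a_i = x_i mod 19, x_{i+1} = (x_i − a_i)/19, with x_0 = x:
  x_0 = 13/5;  a_0 = 14;  x_1 = (x_0 − 14)/19 = -3/5
  x_1 = -3/5;  a_1 = 7;  x_2 = (x_1 − 7)/19 = -2/5
  x_2 = -2/5;  a_2 = 11;  x_3 = (x_2 − 11)/19 = -3/5
Digits: (14, 7, 11).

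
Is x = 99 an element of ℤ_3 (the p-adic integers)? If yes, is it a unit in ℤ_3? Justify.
x ∈ ℤ_3 but not a unit; v_3(x) = 2 > 0

ℤ_3 = {x ∈ ℚ_3 : v_3(x) ≥ 0} and ℤ_3^× = {x ∈ ℤ_3 : v_3(x) = 0}. Here v_3(99) = v_3(num) − v_3(den) = 2; compare against these criteria.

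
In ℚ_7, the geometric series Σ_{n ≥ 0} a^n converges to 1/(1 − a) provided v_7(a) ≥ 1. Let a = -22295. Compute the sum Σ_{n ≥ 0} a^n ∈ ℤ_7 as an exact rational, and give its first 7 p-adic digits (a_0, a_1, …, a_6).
Σ a^n = 1/(1 − a) = 1/22296;  first 7 digits = (1, 0, 0, 5, 4, 5, 3)

v_7(a) = 3 ≥ 1, so the series converges in ℤ_7 to 1/(1 − a) = 1/(1 − (-22295)) = 1/22296. Expand this rational in ℤ_7: compute digits iteratively via d_i = x_i mod 7, x_{i+1} = (x_i − d_i)/7. The first 7 digits are (1, 0, 0, 5, 4, 5, 3).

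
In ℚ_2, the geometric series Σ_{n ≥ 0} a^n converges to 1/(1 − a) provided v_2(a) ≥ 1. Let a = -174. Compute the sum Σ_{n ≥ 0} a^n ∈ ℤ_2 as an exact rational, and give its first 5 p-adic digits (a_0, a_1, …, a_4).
Σ a^n = 1/(1 − a) = 1/175;  first 5 digits = (1, 1, 1, 1, 0)

v_2(a) = 1 ≥ 1, so the series converges in ℤ_2 to 1/(1 − a) = 1/(1 − (-174)) = 1/175. Expand this rational in ℤ_2: compute digits iteratively via d_i = x_i mod 2, x_{i+1} = (x_i − d_i)/2. The first 5 digits are (1, 1, 1, 1, 0).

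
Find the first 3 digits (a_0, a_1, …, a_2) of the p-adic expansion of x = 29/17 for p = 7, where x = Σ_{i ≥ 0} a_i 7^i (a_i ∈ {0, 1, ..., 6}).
(a_0, …, a_2) = (5, 2, 5)

v_7(29/17) = 0 (numerator and denominator both coprime to 7), so x ∈ ℤ_7^×. Compute digits iteratively via a_i = x_i mod 7, x_{i+1} = (x_i − a_i)/7, with x_0 = x:
  x_0 = 29/17;  a_0 = 5;  x_1 = (x_0 − 5)/7 = -8/17
  x_1 = -8/17;  a_1 = 2;  x_2 = (x_1 − 2)/7 = -6/17
  x_2 = -6/17;  a_2 = 5;  x_3 = (x_2 − 5)/7 = -13/17
Digits: (5, 2, 5).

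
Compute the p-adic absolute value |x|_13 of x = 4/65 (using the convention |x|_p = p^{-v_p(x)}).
|4/65|_13 = 13

Step 1 — compute v_13(x) by factoring powers of 13 out of the numerator and denominator: v_13(4/65) = -1. Step 2 — apply |x|_p = p^{-v_p(x)} = 13^{1} = 13.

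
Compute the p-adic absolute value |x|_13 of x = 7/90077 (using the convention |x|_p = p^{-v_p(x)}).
|7/90077|_13 = 2197

Step 1 — compute v_13(x) by factoring powers of 13 out of the numerator and denominator: v_13(7/90077) = -3. Step 2 — apply |x|_p = p^{-v_p(x)} = 13^{3} = 2197.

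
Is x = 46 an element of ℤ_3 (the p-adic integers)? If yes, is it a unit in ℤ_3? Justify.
x ∈ ℤ_3^× (unit); v_3(x) = 0

ℤ_3 = {x ∈ ℚ_3 : v_3(x) ≥ 0} and ℤ_3^× = {x ∈ ℤ_3 : v_3(x) = 0}. Here v_3(46) = v_3(num) − v_3(den) = 0; compare against these criteria.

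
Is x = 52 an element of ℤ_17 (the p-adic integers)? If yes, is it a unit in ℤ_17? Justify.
x ∈ ℤ_17^× (unit); v_17(x) = 0

ℤ_17 = {x ∈ ℚ_17 : v_17(x) ≥ 0} and ℤ_17^× = {x ∈ ℤ_17 : v_17(x) = 0}. Here v_17(52) = v_17(num) − v_17(den) = 0; compare against these criteria.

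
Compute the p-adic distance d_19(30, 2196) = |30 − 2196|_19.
d_19(30, 2196) = 1/361

Step 1 — x − y = 30 − 2196 = -2166. Step 2 — v_19(-2166) = 2 (factor: -2166 = −(19^2 · 6); the sign does not affect v_p). Step 3 — |x − y|_19 = 19^{-2} = 1/361.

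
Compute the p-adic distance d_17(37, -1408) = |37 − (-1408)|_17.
d_17(37, -1408) = 1/289

Step 1 — x − y = 37 − (-1408) = 1445. Step 2 — v_17(1445) = 2 (factor: 1445 = (17^2 · 5); the sign does not affect v_p). Step 3 — |x − y|_17 = 17^{-2} = 1/289.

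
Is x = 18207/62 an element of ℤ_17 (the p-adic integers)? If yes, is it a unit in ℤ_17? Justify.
x ∈ ℤ_17 but not a unit; v_17(x) = 2 > 0

ℤ_17 = {x ∈ ℚ_17 : v_17(x) ≥ 0} and ℤ_17^× = {x ∈ ℤ_17 : v_17(x) = 0}. Here v_17(18207/62) = v_17(num) − v_17(den) = 2; compare against these criteria.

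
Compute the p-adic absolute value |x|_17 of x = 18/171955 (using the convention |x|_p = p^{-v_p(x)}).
|18/171955|_17 = 4913

Step 1 — compute v_17(x) by factoring powers of 17 out of the numerator and denominator: v_17(18/171955) = -3. Step 2 — apply |x|_p = p^{-v_p(x)} = 17^{3} = 4913.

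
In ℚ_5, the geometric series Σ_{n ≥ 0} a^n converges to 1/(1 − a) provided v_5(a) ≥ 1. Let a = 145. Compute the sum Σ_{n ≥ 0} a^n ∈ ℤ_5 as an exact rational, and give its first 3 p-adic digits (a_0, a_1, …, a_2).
Σ a^n = 1/(1 − a) = -1/144;  first 3 digits = (1, 4, 1)

v_5(a) = 1 ≥ 1, so the series converges in ℤ_5 to 1/(1 − a) = 1/(1 − 145) = -1/144. Expand this rational in ℤ_5: compute digits iteratively via d_i = x_i mod 5, x_{i+1} = (x_i − d_i)/5. The first 3 digits are (1, 4, 1).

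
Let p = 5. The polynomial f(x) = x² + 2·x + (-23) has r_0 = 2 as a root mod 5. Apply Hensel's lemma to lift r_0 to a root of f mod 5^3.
r_2 = 92 (mod 125)

Hensel: r_{i+1} = r_i − f(r_i)·(f′(r_i))^{-1} mod 5^{i+2}, f′(x) = 2x + 2. Iterate:
  r_0 = 2 (mod 5)
  r_1 = 17 (mod 25)
  r_2 = 92 (mod 125)
Final: r = 92 satisfies f(r) ≡ 0 mod 5^3.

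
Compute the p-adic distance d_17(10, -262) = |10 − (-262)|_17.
d_17(10, -262) = 1/17

Step 1 — x − y = 10 − (-262) = 272. Step 2 — v_17(272) = 1 (factor: 272 = (17^1 · 16); the sign does not affect v_p). Step 3 — |x − y|_17 = 17^{-1} = 1/17.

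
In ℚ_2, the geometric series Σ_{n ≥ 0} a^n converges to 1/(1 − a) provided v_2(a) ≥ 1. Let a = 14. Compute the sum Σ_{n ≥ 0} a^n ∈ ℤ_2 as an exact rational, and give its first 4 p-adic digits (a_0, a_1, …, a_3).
Σ a^n = 1/(1 − a) = -1/13;  first 4 digits = (1, 1, 0, 1)

v_2(a) = 1 ≥ 1, so the series converges in ℤ_2 to 1/(1 − a) = 1/(1 − 14) = -1/13. Expand this rational in ℤ_2: compute digits iteratively via d_i = x_i mod 2, x_{i+1} = (x_i − d_i)/2. The first 4 digits are (1, 1, 0, 1).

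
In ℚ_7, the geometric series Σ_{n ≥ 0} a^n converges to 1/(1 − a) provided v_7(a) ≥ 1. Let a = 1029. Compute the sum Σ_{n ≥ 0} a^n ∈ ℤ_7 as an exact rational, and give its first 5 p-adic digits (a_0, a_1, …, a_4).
Σ a^n = 1/(1 − a) = -1/1028;  first 5 digits = (1, 0, 0, 3, 0)

v_7(a) = 3 ≥ 1, so the series converges in ℤ_7 to 1/(1 − a) = 1/(1 − 1029) = -1/1028. Expand this rational in ℤ_7: compute digits iteratively via d_i = x_i mod 7, x_{i+1} = (x_i − d_i)/7. The first 5 digits are (1, 0, 0, 3, 0).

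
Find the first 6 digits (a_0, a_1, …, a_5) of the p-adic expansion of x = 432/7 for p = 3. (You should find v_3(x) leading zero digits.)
(a_0, …, a_5) = (0, 0, 0, 1, 0, 1)

v_3(432/7) = 3, so a_0 = ... = a_2 = 0. Factor out: x = 3^3 · u with u = 16/7 a unit in ℤ_3. Expand u iteratively via a_{v+i} = u_i mod 3, u_{i+1} = (u_i − a_{v+i})/3:
  u_0 = 16/7;  a_3 = 1;  u_1 = (u_0 − 1)/3 = 3/7
  u_1 = 3/7;  a_4 = 0;  u_2 = (u_1 − 0)/3 = 1/7
  u_2 = 1/7;  a_5 = 1;  u_3 = (u_2 − 1)/3 = -2/7
Digits: (0, 0, 0, 1, 0, 1).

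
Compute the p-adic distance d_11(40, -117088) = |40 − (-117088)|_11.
d_11(40, -117088) = 1/14641

Step 1 — x − y = 40 − (-117088) = 117128. Step 2 — v_11(117128) = 4 (factor: 117128 = (11^4 · 8); the sign does not affect v_p). Step 3 — |x − y|_11 = 11^{-4} = 1/14641.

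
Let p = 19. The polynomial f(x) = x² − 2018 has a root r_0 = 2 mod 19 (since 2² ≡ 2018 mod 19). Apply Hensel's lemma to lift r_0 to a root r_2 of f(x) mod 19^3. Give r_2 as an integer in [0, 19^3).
r_2 = 3574 (mod 6859)

Hensel's recurrence: r_{i+1} = r_i − f(r_i)·(f′(r_i))^{-1} mod 19^{i+2}, with f′(x) = 2x. Iterate:
  r_0 = 2 (mod 19)
  r_1 = 325 (mod 361)
  r_2 = 3574 (mod 6859)
Final: r_2 = 3574, and one checks f(r_2) ≡ 0 mod 19^3.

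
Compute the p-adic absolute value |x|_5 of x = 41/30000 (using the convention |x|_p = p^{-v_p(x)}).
|41/30000|_5 = 625

Step 1 — compute v_5(x) by factoring powers of 5 out of the numerator and denominator: v_5(41/30000) = -4. Step 2 — apply |x|_p = p^{-v_p(x)} = 5^{4} = 625.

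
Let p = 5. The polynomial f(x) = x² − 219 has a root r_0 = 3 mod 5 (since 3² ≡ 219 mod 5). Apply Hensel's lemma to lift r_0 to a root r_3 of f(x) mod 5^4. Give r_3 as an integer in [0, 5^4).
r_3 = 63 (mod 625)

Hensel's recurrence: r_{i+1} = r_i − f(r_i)·(f′(r_i))^{-1} mod 5^{i+2}, with f′(x) = 2x. Iterate:
  r_0 = 3 (mod 5)
  r_1 = 13 (mod 25)
  r_2 = 63 (mod 125)
  r_3 = 63 (mod 625)
Final: r_3 = 63, and one checks f(r_3) ≡ 0 mod 5^4.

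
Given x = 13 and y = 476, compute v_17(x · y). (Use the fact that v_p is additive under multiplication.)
v_17(6188) = 1

v_p(x) = 0 (factor: 13 = 17^0 · 13); v_p(y) = 1 (factor: 476 = 17^1 · 28). Additivity: v_p(xy) = v_p(x) + v_p(y) = 0 + 1 = 1. (Direct check: xy = 6188 = 17^1 · (364).)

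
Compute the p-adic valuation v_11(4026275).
v_11(4026275) = 5

v_11(n) is the largest exponent k such that 11^k divides n. Factor out: 4026275 = 11^5 · 25. (Sign doesn't affect v_p.) So v_11(4026275) = 5.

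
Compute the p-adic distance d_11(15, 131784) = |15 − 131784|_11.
d_11(15, 131784) = 1/14641

Step 1 — x − y = 15 − 131784 = -131769. Step 2 — v_11(-131769) = 4 (factor: -131769 = −(11^4 · 9); the sign does not affect v_p). Step 3 — |x − y|_11 = 11^{-4} = 1/14641.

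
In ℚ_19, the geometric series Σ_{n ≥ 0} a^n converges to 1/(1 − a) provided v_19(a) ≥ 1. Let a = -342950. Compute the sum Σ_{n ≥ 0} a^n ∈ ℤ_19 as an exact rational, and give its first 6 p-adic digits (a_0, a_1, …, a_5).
Σ a^n = 1/(1 − a) = 1/342951;  first 6 digits = (1, 0, 0, 7, 16, 18)

v_19(a) = 3 ≥ 1, so the series converges in ℤ_19 to 1/(1 − a) = 1/(1 − (-342950)) = 1/342951. Expand this rational in ℤ_19: compute digits iteratively via d_i = x_i mod 19, x_{i+1} = (x_i − d_i)/19. The first 6 digits are (1, 0, 0, 7, 16, 18).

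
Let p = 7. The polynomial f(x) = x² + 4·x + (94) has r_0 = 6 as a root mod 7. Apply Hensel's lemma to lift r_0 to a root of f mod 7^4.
r_3 = 1791 (mod 2401)

Hensel: r_{i+1} = r_i − f(r_i)·(f′(r_i))^{-1} mod 7^{i+2}, f′(x) = 2x + 4. Iterate:
  r_0 = 6 (mod 7)
  r_1 = 27 (mod 49)
  r_2 = 76 (mod 343)
  r_3 = 1791 (mod 2401)
Final: r = 1791 satisfies f(r) ≡ 0 mod 7^4.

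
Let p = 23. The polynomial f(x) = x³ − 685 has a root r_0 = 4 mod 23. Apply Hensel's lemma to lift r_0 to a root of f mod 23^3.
r_2 = 4811 (mod 12167)

Hensel: r_{i+1} = r_i − f(r_i)/f′(r_i) mod 23^{i+2}, where f′(x) = 3x². Iterate:
  r_0 = 4 (mod 23)
  r_1 = 50 (mod 529)
  r_2 = 4811 (mod 12167)
Final: r = 4811 with f(r) ≡ 0 mod 23^3.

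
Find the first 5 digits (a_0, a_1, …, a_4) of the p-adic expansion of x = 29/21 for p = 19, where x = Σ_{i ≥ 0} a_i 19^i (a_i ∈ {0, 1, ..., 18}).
(a_0, …, a_4) = (5, 17, 0, 9, 14)

v_19(29/21) = 0 (numerator and denominator both coprime to 19), so x ∈ ℤ_19^×. Compute digits iteratively via a_i = x_i mod 19, x_{i+1} = (x_i − a_i)/19, with x_0 = x:
  x_0 = 29/21;  a_0 = 5;  x_1 = (x_0 − 5)/19 = -4/21
  x_1 = -4/21;  a_1 = 17;  x_2 = (x_1 − 17)/19 = -19/21
  x_2 = -19/21;  a_2 = 0;  x_3 = (x_2 − 0)/19 = -1/21
  x_3 = -1/21;  a_3 = 9;  x_4 = (x_3 − 9)/19 = -10/21
  x_4 = -10/21;  a_4 = 14;  x_5 = (x_4 − 14)/19 = -16/21
Digits: (5, 17, 0, 9, 14).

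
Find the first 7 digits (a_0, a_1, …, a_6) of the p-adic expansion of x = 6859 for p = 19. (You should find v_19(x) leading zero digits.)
(a_0, …, a_6) = (0, 0, 0, 1, 0, 0, 0)

v_19(6859) = 3, so a_0 = ... = a_2 = 0. Factor out: x = 19^3 · u with u = 1 a unit in ℤ_19. Expand u iteratively via a_{v+i} = u_i mod 19, u_{i+1} = (u_i − a_{v+i})/19:
  u_0 = 1;  a_3 = 1;  u_1 = (u_0 − 1)/19 = 0
  u_1 = 0;  a_4 = 0;  u_2 = (u_1 − 0)/19 = 0
  u_2 = 0;  a_5 = 0;  u_3 = (u_2 − 0)/19 = 0
  u_3 = 0;  a_6 = 0;  u_4 = (u_3 − 0)/19 = 0
Digits: (0, 0, 0, 1, 0, 0, 0).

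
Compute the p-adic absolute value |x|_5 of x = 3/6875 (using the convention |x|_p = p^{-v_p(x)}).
|3/6875|_5 = 625

Step 1 — compute v_5(x) by factoring powers of 5 out of the numerator and denominator: v_5(3/6875) = -4. Step 2 — apply |x|_p = p^{-v_p(x)} = 5^{4} = 625.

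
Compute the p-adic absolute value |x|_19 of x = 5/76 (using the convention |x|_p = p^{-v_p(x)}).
|5/76|_19 = 19

Step 1 — compute v_19(x) by factoring powers of 19 out of the numerator and denominator: v_19(5/76) = -1. Step 2 — apply |x|_p = p^{-v_p(x)} = 19^{1} = 19.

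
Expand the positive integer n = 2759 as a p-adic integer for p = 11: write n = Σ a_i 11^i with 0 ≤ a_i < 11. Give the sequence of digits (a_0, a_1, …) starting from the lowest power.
(a_0, a_1, …) = (9, 8, 0, 2)

Repeated division by 11 gives the digits low-to-high: 2759 = 9 + 8·11^1 + 2·11^3. Digit sequence: (9, 8, 0, 2).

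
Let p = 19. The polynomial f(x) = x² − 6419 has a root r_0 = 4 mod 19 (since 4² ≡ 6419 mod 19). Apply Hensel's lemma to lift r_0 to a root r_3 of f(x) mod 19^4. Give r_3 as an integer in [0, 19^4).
r_3 = 63844 (mod 130321)

Hensel's recurrence: r_{i+1} = r_i − f(r_i)·(f′(r_i))^{-1} mod 19^{i+2}, with f′(x) = 2x. Iterate:
  r_0 = 4 (mod 19)
  r_1 = 308 (mod 361)
  r_2 = 2113 (mod 6859)
  r_3 = 63844 (mod 130321)
Final: r_3 = 63844, and one checks f(r_3) ≡ 0 mod 19^4.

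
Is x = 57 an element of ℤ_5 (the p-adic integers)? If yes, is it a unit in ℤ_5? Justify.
x ∈ ℤ_5^× (unit); v_5(x) = 0

ℤ_5 = {x ∈ ℚ_5 : v_5(x) ≥ 0} and ℤ_5^× = {x ∈ ℤ_5 : v_5(x) = 0}. Here v_5(57) = v_5(num) − v_5(den) = 0; compare against these criteria.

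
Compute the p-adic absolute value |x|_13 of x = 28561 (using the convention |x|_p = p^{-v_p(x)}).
|28561|_13 = 1/28561

Step 1 — compute v_13(x) by factoring powers of 13 out of the numerator and denominator: v_13(28561) = 4. Step 2 — apply |x|_p = p^{-v_p(x)} = 13^{-4} = 1/28561.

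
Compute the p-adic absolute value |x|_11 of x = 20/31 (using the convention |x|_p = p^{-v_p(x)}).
|20/31|_11 = 1

Step 1 — compute v_11(x) by factoring powers of 11 out of the numerator and denominator: v_11(20/31) = 0. Step 2 — apply |x|_p = p^{-v_p(x)} = 11^{0} = 1.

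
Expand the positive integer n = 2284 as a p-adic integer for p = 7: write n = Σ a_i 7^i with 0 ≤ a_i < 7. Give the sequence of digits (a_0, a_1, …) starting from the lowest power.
(a_0, a_1, …) = (2, 4, 4, 6)

Repeated division by 7 gives the digits low-to-high: 2284 = 2 + 4·7^1 + 4·7^2 + 6·7^3. Digit sequence: (2, 4, 4, 6).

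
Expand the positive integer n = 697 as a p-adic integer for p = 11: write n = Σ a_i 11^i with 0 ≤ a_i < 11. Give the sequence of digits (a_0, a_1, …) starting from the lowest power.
(a_0, a_1, …) = (4, 8, 5)

Repeated division by 11 gives the digits low-to-high: 697 = 4 + 8·11^1 + 5·11^2. Digit sequence: (4, 8, 5).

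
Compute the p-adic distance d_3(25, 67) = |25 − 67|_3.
d_3(25, 67) = 1/3

Step 1 — x − y = 25 − 67 = -42. Step 2 — v_3(-42) = 1 (factor: -42 = −(3^1 · 14); the sign does not affect v_p). Step 3 — |x − y|_3 = 3^{-1} = 1/3.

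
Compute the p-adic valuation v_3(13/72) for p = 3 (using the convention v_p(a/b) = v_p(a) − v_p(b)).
v_3(13/72) = -2

Factor powers of 3 from the numerator and denominator of the reduced fraction: 13 = 3^0 · 13 and 72 = 3^2 · 8. Apply v_p(a/b) = v_p(a) − v_p(b): v_3(13/72) = 0 − 2 = -2.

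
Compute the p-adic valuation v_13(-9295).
v_13(-9295) = 2

v_13(n) is the largest exponent k such that 13^k divides n. Factor out: -9295 = -13^2 · 55. (Sign doesn't affect v_p.) So v_13(-9295) = 2.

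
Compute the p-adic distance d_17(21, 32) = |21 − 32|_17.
d_17(21, 32) = 1

Step 1 — x − y = 21 − 32 = -11. Step 2 — v_17(-11) = 0 (factor: -11 = −(17^0 · 11); the sign does not affect v_p). Step 3 — |x − y|_17 = 17^{0} = 1.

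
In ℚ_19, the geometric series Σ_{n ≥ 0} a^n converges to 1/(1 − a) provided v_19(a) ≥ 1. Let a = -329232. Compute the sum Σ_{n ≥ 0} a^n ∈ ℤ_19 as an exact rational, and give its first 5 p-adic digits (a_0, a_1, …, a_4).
Σ a^n = 1/(1 − a) = 1/329233;  first 5 digits = (1, 0, 0, 9, 16)

v_19(a) = 3 ≥ 1, so the series converges in ℤ_19 to 1/(1 − a) = 1/(1 − (-329232)) = 1/329233. Expand this rational in ℤ_19: compute digits iteratively via d_i = x_i mod 19, x_{i+1} = (x_i − d_i)/19. The first 5 digits are (1, 0, 0, 9, 16).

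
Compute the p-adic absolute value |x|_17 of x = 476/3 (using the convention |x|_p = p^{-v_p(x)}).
|476/3|_17 = 1/17

Step 1 — compute v_17(x) by factoring powers of 17 out of the numerator and denominator: v_17(476/3) = 1. Step 2 — apply |x|_p = p^{-v_p(x)} = 17^{-1} = 1/17.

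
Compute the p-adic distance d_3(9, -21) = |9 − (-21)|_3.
d_3(9, -21) = 1/3

Step 1 — x − y = 9 − (-21) = 30. Step 2 — v_3(30) = 1 (factor: 30 = (3^1 · 10); the sign does not affect v_p). Step 3 — |x − y|_3 = 3^{-1} = 1/3.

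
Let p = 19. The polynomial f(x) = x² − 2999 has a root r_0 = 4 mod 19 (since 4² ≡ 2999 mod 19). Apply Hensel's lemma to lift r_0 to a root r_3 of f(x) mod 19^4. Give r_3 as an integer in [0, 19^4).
r_3 = 25692 (mod 130321)

Hensel's recurrence: r_{i+1} = r_i − f(r_i)·(f′(r_i))^{-1} mod 19^{i+2}, with f′(x) = 2x. Iterate:
  r_0 = 4 (mod 19)
  r_1 = 61 (mod 361)
  r_2 = 5115 (mod 6859)
  r_3 = 25692 (mod 130321)
Final: r_3 = 25692, and one checks f(r_3) ≡ 0 mod 19^4.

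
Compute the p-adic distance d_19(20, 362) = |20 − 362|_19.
d_19(20, 362) = 1/19

Step 1 — x − y = 20 − 362 = -342. Step 2 — v_19(-342) = 1 (factor: -342 = −(19^1 · 18); the sign does not affect v_p). Step 3 — |x − y|_19 = 19^{-1} = 1/19.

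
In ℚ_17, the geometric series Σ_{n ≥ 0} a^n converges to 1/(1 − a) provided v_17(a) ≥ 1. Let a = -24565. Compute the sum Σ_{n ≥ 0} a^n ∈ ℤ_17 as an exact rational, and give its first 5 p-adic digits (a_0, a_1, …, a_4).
Σ a^n = 1/(1 − a) = 1/24566;  first 5 digits = (1, 0, 0, 12, 16)

v_17(a) = 3 ≥ 1, so the series converges in ℤ_17 to 1/(1 − a) = 1/(1 − (-24565)) = 1/24566. Expand this rational in ℤ_17: compute digits iteratively via d_i = x_i mod 17, x_{i+1} = (x_i − d_i)/17. The first 5 digits are (1, 0, 0, 12, 16).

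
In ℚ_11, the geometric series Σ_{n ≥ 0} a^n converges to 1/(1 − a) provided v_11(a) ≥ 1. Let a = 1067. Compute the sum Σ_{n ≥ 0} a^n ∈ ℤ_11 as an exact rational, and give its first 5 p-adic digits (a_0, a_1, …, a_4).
Σ a^n = 1/(1 − a) = -1/1066;  first 5 digits = (1, 9, 1, 1, 3)

v_11(a) = 1 ≥ 1, so the series converges in ℤ_11 to 1/(1 − a) = 1/(1 − 1067) = -1/1066. Expand this rational in ℤ_11: compute digits iteratively via d_i = x_i mod 11, x_{i+1} = (x_i − d_i)/11. The first 5 digits are (1, 9, 1, 1, 3).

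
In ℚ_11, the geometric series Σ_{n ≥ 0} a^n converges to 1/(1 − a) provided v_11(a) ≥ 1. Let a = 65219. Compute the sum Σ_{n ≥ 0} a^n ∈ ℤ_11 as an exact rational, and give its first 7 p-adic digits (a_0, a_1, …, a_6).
Σ a^n = 1/(1 − a) = -1/65218;  first 7 digits = (1, 0, 0, 5, 4, 0, 3)

v_11(a) = 3 ≥ 1, so the series converges in ℤ_11 to 1/(1 − a) = 1/(1 − 65219) = -1/65218. Expand this rational in ℤ_11: compute digits iteratively via d_i = x_i mod 11, x_{i+1} = (x_i − d_i)/11. The first 7 digits are (1, 0, 0, 5, 4, 0, 3).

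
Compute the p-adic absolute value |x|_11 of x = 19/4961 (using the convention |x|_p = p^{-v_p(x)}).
|19/4961|_11 = 121

Step 1 — compute v_11(x) by factoring powers of 11 out of the numerator and denominator: v_11(19/4961) = -2. Step 2 — apply |x|_p = p^{-v_p(x)} = 11^{2} = 121.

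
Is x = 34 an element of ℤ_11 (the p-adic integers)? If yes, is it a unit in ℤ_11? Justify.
x ∈ ℤ_11^× (unit); v_11(x) = 0

ℤ_11 = {x ∈ ℚ_11 : v_11(x) ≥ 0} and ℤ_11^× = {x ∈ ℤ_11 : v_11(x) = 0}. Here v_11(34) = v_11(num) − v_11(den) = 0; compare against these criteria.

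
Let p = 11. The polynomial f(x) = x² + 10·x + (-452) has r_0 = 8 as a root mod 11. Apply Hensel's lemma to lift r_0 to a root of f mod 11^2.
r_1 = 85 (mod 121)

Hensel: r_{i+1} = r_i − f(r_i)·(f′(r_i))^{-1} mod 11^{i+2}, f′(x) = 2x + 10. Iterate:
  r_0 = 8 (mod 11)
  r_1 = 85 (mod 121)
Final: r = 85 satisfies f(r) ≡ 0 mod 11^2.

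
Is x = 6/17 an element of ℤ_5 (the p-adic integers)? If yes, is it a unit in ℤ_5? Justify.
x ∈ ℤ_5^× (unit); v_5(x) = 0

ℤ_5 = {x ∈ ℚ_5 : v_5(x) ≥ 0} and ℤ_5^× = {x ∈ ℤ_5 : v_5(x) = 0}. Here v_5(6/17) = v_5(num) − v_5(den) = 0; compare against these criteria.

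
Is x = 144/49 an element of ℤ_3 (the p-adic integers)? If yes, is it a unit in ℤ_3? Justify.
x ∈ ℤ_3 but not a unit; v_3(x) = 2 > 0

ℤ_3 = {x ∈ ℚ_3 : v_3(x) ≥ 0} and ℤ_3^× = {x ∈ ℤ_3 : v_3(x) = 0}. Here v_3(144/49) = v_3(num) − v_3(den) = 2; compare against these criteria.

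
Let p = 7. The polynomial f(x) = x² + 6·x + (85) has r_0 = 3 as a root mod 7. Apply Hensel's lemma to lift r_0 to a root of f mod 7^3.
r_2 = 304 (mod 343)

Hensel: r_{i+1} = r_i − f(r_i)·(f′(r_i))^{-1} mod 7^{i+2}, f′(x) = 2x + 6. Iterate:
  r_0 = 3 (mod 7)
  r_1 = 10 (mod 49)
  r_2 = 304 (mod 343)
Final: r = 304 satisfies f(r) ≡ 0 mod 7^3.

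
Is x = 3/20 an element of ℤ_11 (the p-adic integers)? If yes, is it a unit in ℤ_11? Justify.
x ∈ ℤ_11^× (unit); v_11(x) = 0

ℤ_11 = {x ∈ ℚ_11 : v_11(x) ≥ 0} and ℤ_11^× = {x ∈ ℤ_11 : v_11(x) = 0}. Here v_11(3/20) = v_11(num) − v_11(den) = 0; compare against these criteria.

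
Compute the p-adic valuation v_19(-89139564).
v_19(-89139564) = 5

v_19(n) is the largest exponent k such that 19^k divides n. Factor out: -89139564 = -19^5 · 36. (Sign doesn't affect v_p.) So v_19(-89139564) = 5.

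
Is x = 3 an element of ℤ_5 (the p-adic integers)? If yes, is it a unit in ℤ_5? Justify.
x ∈ ℤ_5^× (unit); v_5(x) = 0

ℤ_5 = {x ∈ ℚ_5 : v_5(x) ≥ 0} and ℤ_5^× = {x ∈ ℤ_5 : v_5(x) = 0}. Here v_5(3) = v_5(num) − v_5(den) = 0; compare against these criteria.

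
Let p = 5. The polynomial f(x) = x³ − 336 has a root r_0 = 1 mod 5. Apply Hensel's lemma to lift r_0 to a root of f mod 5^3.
r_2 = 46 (mod 125)

Hensel: r_{i+1} = r_i − f(r_i)/f′(r_i) mod 5^{i+2}, where f′(x) = 3x². Iterate:
  r_0 = 1 (mod 5)
  r_1 = 21 (mod 25)
  r_2 = 46 (mod 125)
Final: r = 46 with f(r) ≡ 0 mod 5^3.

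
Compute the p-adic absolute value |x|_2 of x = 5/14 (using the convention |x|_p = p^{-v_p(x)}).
|5/14|_2 = 2

Step 1 — compute v_2(x) by factoring powers of 2 out of the numerator and denominator: v_2(5/14) = -1. Step 2 — apply |x|_p = p^{-v_p(x)} = 2^{1} = 2.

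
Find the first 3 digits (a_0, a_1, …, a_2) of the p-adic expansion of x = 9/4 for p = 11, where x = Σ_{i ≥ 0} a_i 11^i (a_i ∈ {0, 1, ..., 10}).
(a_0, …, a_2) = (5, 8, 2)

v_11(9/4) = 0 (numerator and denominator both coprime to 11), so x ∈ ℤ_11^×. Compute digits iteratively via a_i = x_i mod 11, x_{i+1} = (x_i − a_i)/11, with x_0 = x:
  x_0 = 9/4;  a_0 = 5;  x_1 = (x_0 − 5)/11 = -1/4
  x_1 = -1/4;  a_1 = 8;  x_2 = (x_1 − 8)/11 = -3/4
  x_2 = -3/4;  a_2 = 2;  x_3 = (x_2 − 2)/11 = -1/4
Digits: (5, 8, 2).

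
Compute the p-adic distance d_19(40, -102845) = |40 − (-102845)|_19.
d_19(40, -102845) = 1/6859

Step 1 — x − y = 40 − (-102845) = 102885. Step 2 — v_19(102885) = 3 (factor: 102885 = (19^3 · 15); the sign does not affect v_p). Step 3 — |x − y|_19 = 19^{-3} = 1/6859.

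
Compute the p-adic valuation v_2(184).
v_2(184) = 3

v_2(n) is the largest exponent k such that 2^k divides n. Factor out: 184 = 2^3 · 23. (Sign doesn't affect v_p.) So v_2(184) = 3.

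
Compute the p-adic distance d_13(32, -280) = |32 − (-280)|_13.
d_13(32, -280) = 1/13

Step 1 — x − y = 32 − (-280) = 312. Step 2 — v_13(312) = 1 (factor: 312 = (13^1 · 24); the sign does not affect v_p). Step 3 — |x − y|_13 = 13^{-1} = 1/13.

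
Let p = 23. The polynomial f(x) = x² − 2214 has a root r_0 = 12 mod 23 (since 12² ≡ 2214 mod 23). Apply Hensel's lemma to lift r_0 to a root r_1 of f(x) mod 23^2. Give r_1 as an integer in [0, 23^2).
r_1 = 495 (mod 529)

Hensel's recurrence: r_{i+1} = r_i − f(r_i)·(f′(r_i))^{-1} mod 23^{i+2}, with f′(x) = 2x. Iterate:
  r_0 = 12 (mod 23)
  r_1 = 495 (mod 529)
Final: r_1 = 495, and one checks f(r_1) ≡ 0 mod 23^2.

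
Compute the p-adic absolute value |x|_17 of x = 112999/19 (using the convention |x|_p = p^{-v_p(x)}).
|112999/19|_17 = 1/4913

Step 1 — compute v_17(x) by factoring powers of 17 out of the numerator and denominator: v_17(112999/19) = 3. Step 2 — apply |x|_p = p^{-v_p(x)} = 17^{-3} = 1/4913.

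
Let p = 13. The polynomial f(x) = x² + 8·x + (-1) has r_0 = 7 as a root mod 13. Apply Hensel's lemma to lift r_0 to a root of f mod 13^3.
r_2 = 371 (mod 2197)

Hensel: r_{i+1} = r_i − f(r_i)·(f′(r_i))^{-1} mod 13^{i+2}, f′(x) = 2x + 8. Iterate:
  r_0 = 7 (mod 13)
  r_1 = 33 (mod 169)
  r_2 = 371 (mod 2197)
Final: r = 371 satisfies f(r) ≡ 0 mod 13^3.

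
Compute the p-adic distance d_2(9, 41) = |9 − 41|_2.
d_2(9, 41) = 1/32

Step 1 — x − y = 9 − 41 = -32. Step 2 — v_2(-32) = 5 (factor: -32 = −(2^5 · 1); the sign does not affect v_p). Step 3 — |x − y|_2 = 2^{-5} = 1/32.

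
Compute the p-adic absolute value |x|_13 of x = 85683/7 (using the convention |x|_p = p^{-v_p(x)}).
|85683/7|_13 = 1/28561

Step 1 — compute v_13(x) by factoring powers of 13 out of the numerator and denominator: v_13(85683/7) = 4. Step 2 — apply |x|_p = p^{-v_p(x)} = 13^{-4} = 1/28561.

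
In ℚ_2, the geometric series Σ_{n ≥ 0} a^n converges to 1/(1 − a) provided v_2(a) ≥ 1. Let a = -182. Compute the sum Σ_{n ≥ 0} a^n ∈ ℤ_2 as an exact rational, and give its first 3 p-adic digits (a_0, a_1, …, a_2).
Σ a^n = 1/(1 − a) = 1/183;  first 3 digits = (1, 1, 1)

v_2(a) = 1 ≥ 1, so the series converges in ℤ_2 to 1/(1 − a) = 1/(1 − (-182)) = 1/183. Expand this rational in ℤ_2: compute digits iteratively via d_i = x_i mod 2, x_{i+1} = (x_i − d_i)/2. The first 3 digits are (1, 1, 1).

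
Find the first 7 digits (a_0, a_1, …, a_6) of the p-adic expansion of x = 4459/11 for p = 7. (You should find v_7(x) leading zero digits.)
(a_0, …, a_6) = (0, 0, 0, 5, 2, 6, 1)

v_7(4459/11) = 3, so a_0 = ... = a_2 = 0. Factor out: x = 7^3 · u with u = 13/11 a unit in ℤ_7. Expand u iteratively via a_{v+i} = u_i mod 7, u_{i+1} = (u_i − a_{v+i})/7:
  u_0 = 13/11;  a_3 = 5;  u_1 = (u_0 − 5)/7 = -6/11
  u_1 = -6/11;  a_4 = 2;  u_2 = (u_1 − 2)/7 = -4/11
  u_2 = -4/11;  a_5 = 6;  u_3 = (u_2 − 6)/7 = -10/11
  u_3 = -10/11;  a_6 = 1;  u_4 = (u_3 − 1)/7 = -3/11
Digits: (0, 0, 0, 5, 2, 6, 1).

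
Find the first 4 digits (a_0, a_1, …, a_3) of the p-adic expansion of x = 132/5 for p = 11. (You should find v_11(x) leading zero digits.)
(a_0, …, a_3) = (0, 9, 6, 6)

v_11(132/5) = 1, so a_0 = ... = a_0 = 0. Factor out: x = 11^1 · u with u = 12/5 a unit in ℤ_11. Expand u iteratively via a_{v+i} = u_i mod 11, u_{i+1} = (u_i − a_{v+i})/11:
  u_0 = 12/5;  a_1 = 9;  u_1 = (u_0 − 9)/11 = -3/5
  u_1 = -3/5;  a_2 = 6;  u_2 = (u_1 − 6)/11 = -3/5
  u_2 = -3/5;  a_3 = 6;  u_3 = (u_2 − 6)/11 = -3/5
Digits: (0, 9, 6, 6).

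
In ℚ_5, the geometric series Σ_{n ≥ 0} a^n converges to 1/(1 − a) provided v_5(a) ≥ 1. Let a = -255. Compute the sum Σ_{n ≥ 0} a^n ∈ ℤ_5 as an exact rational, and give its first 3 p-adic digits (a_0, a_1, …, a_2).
Σ a^n = 1/(1 − a) = 1/256;  first 3 digits = (1, 4, 0)

v_5(a) = 1 ≥ 1, so the series converges in ℤ_5 to 1/(1 − a) = 1/(1 − (-255)) = 1/256. Expand this rational in ℤ_5: compute digits iteratively via d_i = x_i mod 5, x_{i+1} = (x_i − d_i)/5. The first 3 digits are (1, 4, 0).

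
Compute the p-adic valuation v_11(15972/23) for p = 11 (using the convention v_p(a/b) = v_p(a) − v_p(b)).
v_11(15972/23) = 3

Factor powers of 11 from the numerator and denominator of the reduced fraction: 15972 = 11^3 · 12 and 23 = 11^0 · 23. Apply v_p(a/b) = v_p(a) − v_p(b): v_11(15972/23) = 3 − 0 = 3.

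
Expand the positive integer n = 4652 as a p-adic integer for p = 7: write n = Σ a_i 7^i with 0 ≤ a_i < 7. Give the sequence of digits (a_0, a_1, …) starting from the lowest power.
(a_0, a_1, …) = (4, 6, 3, 6, 1)

Repeated division by 7 gives the digits low-to-high: 4652 = 4 + 6·7^1 + 3·7^2 + 6·7^3 + 1·7^4. Digit sequence: (4, 6, 3, 6, 1).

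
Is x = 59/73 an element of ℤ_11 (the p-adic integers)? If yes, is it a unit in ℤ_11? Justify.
x ∈ ℤ_11^× (unit); v_11(x) = 0

ℤ_11 = {x ∈ ℚ_11 : v_11(x) ≥ 0} and ℤ_11^× = {x ∈ ℤ_11 : v_11(x) = 0}. Here v_11(59/73) = v_11(num) − v_11(den) = 0; compare against these criteria.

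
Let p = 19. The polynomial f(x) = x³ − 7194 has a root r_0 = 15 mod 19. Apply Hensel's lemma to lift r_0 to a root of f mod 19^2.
r_1 = 72 (mod 361)

Hensel: r_{i+1} = r_i − f(r_i)/f′(r_i) mod 19^{i+2}, where f′(x) = 3x². Iterate:
  r_0 = 15 (mod 19)
  r_1 = 72 (mod 361)
Final: r = 72 with f(r) ≡ 0 mod 19^2.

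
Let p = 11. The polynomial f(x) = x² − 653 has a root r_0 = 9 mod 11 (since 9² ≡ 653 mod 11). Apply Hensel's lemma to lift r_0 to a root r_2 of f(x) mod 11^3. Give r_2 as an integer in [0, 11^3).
r_2 = 1197 (mod 1331)

Hensel's recurrence: r_{i+1} = r_i − f(r_i)·(f′(r_i))^{-1} mod 11^{i+2}, with f′(x) = 2x. Iterate:
  r_0 = 9 (mod 11)
  r_1 = 108 (mod 121)
  r_2 = 1197 (mod 1331)
Final: r_2 = 1197, and one checks f(r_2) ≡ 0 mod 11^3.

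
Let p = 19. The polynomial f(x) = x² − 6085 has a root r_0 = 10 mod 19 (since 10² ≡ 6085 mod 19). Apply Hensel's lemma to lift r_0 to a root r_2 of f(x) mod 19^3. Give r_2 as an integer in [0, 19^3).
r_2 = 6356 (mod 6859)

Hensel's recurrence: r_{i+1} = r_i − f(r_i)·(f′(r_i))^{-1} mod 19^{i+2}, with f′(x) = 2x. Iterate:
  r_0 = 10 (mod 19)
  r_1 = 219 (mod 361)
  r_2 = 6356 (mod 6859)
Final: r_2 = 6356, and one checks f(r_2) ≡ 0 mod 19^3.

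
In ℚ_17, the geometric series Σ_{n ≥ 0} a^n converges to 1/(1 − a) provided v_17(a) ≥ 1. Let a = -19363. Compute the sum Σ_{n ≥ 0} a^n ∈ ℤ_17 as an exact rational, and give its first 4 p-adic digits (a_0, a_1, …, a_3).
Σ a^n = 1/(1 − a) = 1/19364;  first 4 digits = (1, 0, 1, 13)

v_17(a) = 2 ≥ 1, so the series converges in ℤ_17 to 1/(1 − a) = 1/(1 − (-19363)) = 1/19364. Expand this rational in ℤ_17: compute digits iteratively via d_i = x_i mod 17, x_{i+1} = (x_i − d_i)/17. The first 4 digits are (1, 0, 1, 13).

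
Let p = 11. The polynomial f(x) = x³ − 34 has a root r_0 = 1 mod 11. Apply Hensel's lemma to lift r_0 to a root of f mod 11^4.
r_3 = 11870 (mod 14641)

Hensel: r_{i+1} = r_i − f(r_i)/f′(r_i) mod 11^{i+2}, where f′(x) = 3x². Iterate:
  r_0 = 1 (mod 11)
  r_1 = 12 (mod 121)
  r_2 = 1222 (mod 1331)
  r_3 = 11870 (mod 14641)
Final: r = 11870 with f(r) ≡ 0 mod 11^4.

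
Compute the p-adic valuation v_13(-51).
v_13(-51) = 0

v_13(n) is the largest exponent k such that 13^k divides n. Factor out: -51 = -13^0 · 51. (Sign doesn't affect v_p.) So v_13(-51) = 0.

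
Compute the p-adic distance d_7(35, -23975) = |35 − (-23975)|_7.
d_7(35, -23975) = 1/2401

Step 1 — x − y = 35 − (-23975) = 24010. Step 2 — v_7(24010) = 4 (factor: 24010 = (7^4 · 10); the sign does not affect v_p). Step 3 — |x − y|_7 = 7^{-4} = 1/2401.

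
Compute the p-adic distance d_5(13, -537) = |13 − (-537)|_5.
d_5(13, -537) = 1/25

Step 1 — x − y = 13 − (-537) = 550. Step 2 — v_5(550) = 2 (factor: 550 = (5^2 · 22); the sign does not affect v_p). Step 3 — |x − y|_5 = 5^{-2} = 1/25.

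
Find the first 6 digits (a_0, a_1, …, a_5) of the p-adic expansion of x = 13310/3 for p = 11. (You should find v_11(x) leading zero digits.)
(a_0, …, a_5) = (0, 0, 0, 7, 7, 3)

v_11(13310/3) = 3, so a_0 = ... = a_2 = 0. Factor out: x = 11^3 · u with u = 10/3 a unit in ℤ_11. Expand u iteratively via a_{v+i} = u_i mod 11, u_{i+1} = (u_i − a_{v+i})/11:
  u_0 = 10/3;  a_3 = 7;  u_1 = (u_0 − 7)/11 = -1/3
  u_1 = -1/3;  a_4 = 7;  u_2 = (u_1 − 7)/11 = -2/3
  u_2 = -2/3;  a_5 = 3;  u_3 = (u_2 − 3)/11 = -1/3
Digits: (0, 0, 0, 7, 7, 3).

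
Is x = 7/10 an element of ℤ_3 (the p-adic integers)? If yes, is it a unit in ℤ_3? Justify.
x ∈ ℤ_3^× (unit); v_3(x) = 0

ℤ_3 = {x ∈ ℚ_3 : v_3(x) ≥ 0} and ℤ_3^× = {x ∈ ℤ_3 : v_3(x) = 0}. Here v_3(7/10) = v_3(num) − v_3(den) = 0; compare against these criteria.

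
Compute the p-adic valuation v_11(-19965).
v_11(-19965) = 3

v_11(n) is the largest exponent k such that 11^k divides n. Factor out: -19965 = -11^3 · 15. (Sign doesn't affect v_p.) So v_11(-19965) = 3.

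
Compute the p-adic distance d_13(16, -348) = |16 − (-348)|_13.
d_13(16, -348) = 1/13

Step 1 — x − y = 16 − (-348) = 364. Step 2 — v_13(364) = 1 (factor: 364 = (13^1 · 28); the sign does not affect v_p). Step 3 — |x − y|_13 = 13^{-1} = 1/13.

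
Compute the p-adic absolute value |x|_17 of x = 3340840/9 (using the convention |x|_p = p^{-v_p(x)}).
|3340840/9|_17 = 1/83521

Step 1 — compute v_17(x) by factoring powers of 17 out of the numerator and denominator: v_17(3340840/9) = 4. Step 2 — apply |x|_p = p^{-v_p(x)} = 17^{-4} = 1/83521.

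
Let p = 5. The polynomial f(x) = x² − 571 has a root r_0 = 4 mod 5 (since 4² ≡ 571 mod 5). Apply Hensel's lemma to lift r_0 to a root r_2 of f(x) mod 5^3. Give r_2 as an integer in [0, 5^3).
r_2 = 14 (mod 125)

Hensel's recurrence: r_{i+1} = r_i − f(r_i)·(f′(r_i))^{-1} mod 5^{i+2}, with f′(x) = 2x. Iterate:
  r_0 = 4 (mod 5)
  r_1 = 14 (mod 25)
  r_2 = 14 (mod 125)
Final: r_2 = 14, and one checks f(r_2) ≡ 0 mod 5^3.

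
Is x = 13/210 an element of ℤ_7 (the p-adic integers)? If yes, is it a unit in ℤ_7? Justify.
x ∉ ℤ_7 (v_7(x) = -1 < 0)

ℤ_7 = {x ∈ ℚ_7 : v_7(x) ≥ 0} and ℤ_7^× = {x ∈ ℤ_7 : v_7(x) = 0}. Here v_7(13/210) = v_7(num) − v_7(den) = -1; compare against these criteria.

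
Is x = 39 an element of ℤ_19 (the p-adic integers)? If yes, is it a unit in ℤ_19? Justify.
x ∈ ℤ_19^× (unit); v_19(x) = 0

ℤ_19 = {x ∈ ℚ_19 : v_19(x) ≥ 0} and ℤ_19^× = {x ∈ ℤ_19 : v_19(x) = 0}. Here v_19(39) = v_19(num) − v_19(den) = 0; compare against these criteria.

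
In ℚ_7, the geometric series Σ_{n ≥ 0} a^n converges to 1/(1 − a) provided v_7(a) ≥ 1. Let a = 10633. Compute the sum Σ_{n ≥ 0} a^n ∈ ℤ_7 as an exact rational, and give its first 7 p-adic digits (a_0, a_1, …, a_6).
Σ a^n = 1/(1 − a) = -1/10632;  first 7 digits = (1, 0, 0, 3, 4, 0, 2)

v_7(a) = 3 ≥ 1, so the series converges in ℤ_7 to 1/(1 − a) = 1/(1 − 10633) = -1/10632. Expand this rational in ℤ_7: compute digits iteratively via d_i = x_i mod 7, x_{i+1} = (x_i − d_i)/7. The first 7 digits are (1, 0, 0, 3, 4, 0, 2).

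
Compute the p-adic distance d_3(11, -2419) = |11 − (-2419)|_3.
d_3(11, -2419) = 1/243

Step 1 — x − y = 11 − (-2419) = 2430. Step 2 — v_3(2430) = 5 (factor: 2430 = (3^5 · 10); the sign does not affect v_p). Step 3 — |x − y|_3 = 3^{-5} = 1/243.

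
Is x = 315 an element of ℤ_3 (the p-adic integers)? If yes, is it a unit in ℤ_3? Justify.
x ∈ ℤ_3 but not a unit; v_3(x) = 2 > 0

ℤ_3 = {x ∈ ℚ_3 : v_3(x) ≥ 0} and ℤ_3^× = {x ∈ ℤ_3 : v_3(x) = 0}. Here v_3(315) = v_3(num) − v_3(den) = 2; compare against these criteria.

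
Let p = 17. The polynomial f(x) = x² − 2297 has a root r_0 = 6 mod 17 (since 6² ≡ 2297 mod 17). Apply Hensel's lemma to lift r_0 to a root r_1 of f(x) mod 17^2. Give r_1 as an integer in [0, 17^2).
r_1 = 74 (mod 289)

Hensel's recurrence: r_{i+1} = r_i − f(r_i)·(f′(r_i))^{-1} mod 17^{i+2}, with f′(x) = 2x. Iterate:
  r_0 = 6 (mod 17)
  r_1 = 74 (mod 289)
Final: r_1 = 74, and one checks f(r_1) ≡ 0 mod 17^2.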